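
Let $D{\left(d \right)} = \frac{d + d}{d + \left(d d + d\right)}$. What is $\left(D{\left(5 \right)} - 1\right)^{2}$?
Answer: $\frac{25}{49} \approx 0.5102$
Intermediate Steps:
$D{\left(d \right)} = \frac{2 d}{d^{2} + 2 d}$ ($D{\left(d \right)} = \frac{2 d}{d + \left(d^{2} + d\right)} = \frac{2 d}{d + \left(d + d^{2}\right)} = \frac{2 d}{d^{2} + 2 d}$)
$\left(D{\left(5 \right)} - 1\right)^{2} = \left(\frac{2}{2 + 5} - 1\right)^{2} = \left(\frac{2}{7} + \left(-3 + 2\right)\right)^{2} = \left(2 \cdot \frac{1}{7} - 1\right)^{2} = \left(\frac{2}{7} - 1\right)^{2} = \left(- \frac{5}{7}\right)^{2} = \frac{25}{49}$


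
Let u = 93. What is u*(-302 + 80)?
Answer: -20646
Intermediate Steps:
u*(-302 + 80) = 93*(-302 + 80) = 93*(-222) = -20646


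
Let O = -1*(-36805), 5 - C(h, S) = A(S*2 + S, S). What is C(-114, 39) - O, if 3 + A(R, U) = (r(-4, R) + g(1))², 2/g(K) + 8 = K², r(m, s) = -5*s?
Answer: -18588462/49 ≈ -3.7936e+5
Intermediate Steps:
g(K) = 2/(-8 + K²)
A(R, U) = -3 + (-2/7 - 5*R)² (A(R, U) = -3 + (-5*R + 2/(-8 + 1²))² = -3 + (-5*R + 2/(-8 + 1))² = -3 + (-5*R + 2/(-7))² = -3 + (-5*R + 2*(-⅐))² = -3 + (-5*R - 2/7)² = -3 + (-2/7 - 5*R)²)
C(h, S) = 8 - (2 + 105*S)²/49 (C(h, S) = 5 - (-3 + (2 + 35*(S*2 + S))²/49) = 5 - (-3 + (2 + 35*(2*S + S))²/49) = 5 - (-3 + (2 + 35*(3*S))²/49) = 5 - (-3 + (2 + 105*S)²/49) = 5 + (3 - (2 + 105*S)²/49) = 8 - (2 + 105*S)²/49)
O = 36805
C(-114, 39) - O = (8 - (2 + 105*39)²/49) - 1*36805 = (8 - (2 + 4095)²/49) - 36805 = (8 - 1/49*4097²) - 36805 = (8 - 1/49*16785409) - 36805 = (8 - 16785409/49) - 36805 = -16785017/49 - 36805 = -18588462/49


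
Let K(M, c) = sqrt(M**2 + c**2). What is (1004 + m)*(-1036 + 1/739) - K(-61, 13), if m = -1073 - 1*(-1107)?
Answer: -794695914/739 - sqrt(3890) ≈ -1.0754e+6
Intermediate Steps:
m = 34 (m = -1073 + 1107 = 34)
(1004 + m)*(-1036 + 1/739) - K(-61, 13) = (1004 + 34)*(-1036 + 1/739) - sqrt((-61)**2 + 13**2) = 1038*(-1036 + 1/739) - sqrt(3721 + 169) = 1038*(-765603/739) - sqrt(3890) = -794695914/739 - sqrt(3890)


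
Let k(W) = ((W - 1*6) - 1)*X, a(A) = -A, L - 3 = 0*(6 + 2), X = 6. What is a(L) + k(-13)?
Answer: -123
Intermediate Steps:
L = 3 (L = 3 + 0*(6 + 2) = 3 + 0*8 = 3 + 0 = 3)
k(W) = -42 + 6*W (k(W) = ((W - 1*6) - 1)*6 = ((W - 6) - 1)*6 = ((-6 + W) - 1)*6 = (-7 + W)*6 = -42 + 6*W)
a(L) + k(-13) = -1*3 + (-42 + 6*(-13)) = -3 + (-42 - 78) = -3 - 120 = -123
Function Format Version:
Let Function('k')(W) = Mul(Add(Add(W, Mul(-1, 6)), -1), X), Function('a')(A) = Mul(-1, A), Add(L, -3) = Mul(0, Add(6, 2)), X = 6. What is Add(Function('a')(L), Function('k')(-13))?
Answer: -123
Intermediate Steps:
L = 3 (L = Add(3, Mul(0, Add(6, 2))) = Add(3, Mul(0, 8)) = Add(3, 0) = 3)
Function('k')(W) = Add(-42, Mul(6, W)) (Function('k')(W) = Mul(Add(Add(W, Mul(-1, 6)), -1), 6) = Mul(Add(Add(W, -6), -1), 6) = Mul(Add(Add(-6, W), -1), 6) = Mul(Add(-7, W), 6) = Add(-42, Mul(6, W)))
Add(Function('a')(L), Function('k')(-13)) = Add(Mul(-1, 3), Add(-42, Mul(6, -13))) = Add(-3, Add(-42, -78)) = Add(-3, -120) = -123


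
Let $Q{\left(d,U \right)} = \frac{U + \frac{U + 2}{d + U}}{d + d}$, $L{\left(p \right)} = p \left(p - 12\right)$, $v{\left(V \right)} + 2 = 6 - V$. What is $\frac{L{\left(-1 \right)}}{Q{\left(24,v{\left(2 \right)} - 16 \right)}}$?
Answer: $- \frac{780}{19} \approx -41.053$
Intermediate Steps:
$v{\left(V \right)} = 4 - V$ ($v{\left(V \right)} = -2 - \left(-6 + V\right) = 4 - V$)
$L{\left(p \right)} = p \left(-12 + p\right)$
$Q{\left(d,U \right)} = \frac{U + \frac{2 + U}{U + d}}{2 d}$
$\frac{L{\left(-1 \right)}}{Q{\left(24,v{\left(2 \right)} - 16 \right)}} = \frac{\left(-1\right) \left(-12 - 1\right)}{\frac{1}{2} \cdot \frac{1}{24} \frac{1}{\left(\left(4 - 2\right) - 16\right) + 24} \left(2 + \left(\left(4 - 2\right) - 16\right) + \left(\left(4 - 2\right) - 16\right)^{2} + \left(\left(4 - 2\right) - 16\right) 24\right)} = \frac{\left(-1\right) \left(-13\right)}{\frac{1}{2} \cdot \frac{1}{24} \frac{1}{\left(\left(4 - 2\right) - 16\right) + 24} \left(2 + \left(\left(4 - 2\right) - 16\right) + \left(\left(4 - 2\right) - 16\right)^{2} + \left(\left(4 - 2\right) - 16\right) 24\right)} = \frac{13}{\frac{1}{2} \cdot \frac{1}{24} \frac{1}{\left(2 - 16\right) + 24} \left(2 + \left(2 - 16\right) + \left(2 - 16\right)^{2} + \left(2 - 16\right) 24\right)} = \frac{13}{\frac{1}{2} \cdot \frac{1}{24} \frac{1}{-14 + 24} \left(2 - 14 + \left(-14\right)^{2} - 336\right)} = \frac{13}{\frac{1}{2} \cdot \frac{1}{24} \cdot \frac{1}{10} \left(2 - 14 + 196 - 336\right)} = \frac{13}{\frac{1}{2} \cdot \frac{1}{24} \cdot \frac{1}{10} \left(-152\right)} = \frac{13}{- \frac{19}{60}} = 13 \left(- \frac{60}{19}\right) = - \frac{780}{19}$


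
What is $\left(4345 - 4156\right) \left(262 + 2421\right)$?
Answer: $507087$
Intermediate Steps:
$\left(4345 - 4156\right) \left(262 + 2421\right) = 189 \cdot 2683 = 507087$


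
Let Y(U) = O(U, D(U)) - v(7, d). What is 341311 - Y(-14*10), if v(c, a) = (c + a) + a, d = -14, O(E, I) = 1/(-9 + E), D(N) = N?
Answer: 50852211/149 ≈ 3.4129e+5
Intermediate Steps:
v(c, a) = c + 2*a (v(c, a) = (a + c) + a = c + 2*a)
Y(U) = 21 + 1/(-9 + U) (Y(U) = 1/(-9 + U) - (7 + 2*(-14)) = 1/(-9 + U) - (7 - 28) = 1/(-9 + U) - 1*(-21) = 1/(-9 + U) + 21 = 21 + 1/(-9 + U))
341311 - Y(-14*10) = 341311 - (-188 + 21*(-14*10))/(-9 - 14*10) = 341311 - (-188 + 21*(-140))/(-9 - 140) = 341311 - (-188 - 2940)/(-149) = 341311 - (-1)*(-3128)/149 = 341311 - 1*3128/149 = 341311 - 3128/149 = 50852211/149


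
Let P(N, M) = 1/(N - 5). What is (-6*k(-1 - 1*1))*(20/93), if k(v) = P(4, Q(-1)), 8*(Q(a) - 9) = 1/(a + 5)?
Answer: 40/31 ≈ 1.2903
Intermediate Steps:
Q(a) = 9 + 1/(8*(5 + a)) (Q(a) = 9 + 1/(8*(a + 5)) = 9 + 1/(8*(5 + a)))
P(N, M) = 1/(-5 + N)
k(v) = -1 (k(v) = 1/(-5 + 4) = 1/(-1) = -1)
(-6*k(-1 - 1*1))*(20/93) = (-6*(-1))*(20/93) = 6*(20*(1/93)) = 6*(20/93) = 40/31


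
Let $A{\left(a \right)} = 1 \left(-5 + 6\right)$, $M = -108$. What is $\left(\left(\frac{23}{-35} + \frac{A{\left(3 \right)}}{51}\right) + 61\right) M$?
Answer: $- \frac{3878892}{595} \approx -6519.1$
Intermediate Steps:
$A{\left(a \right)} = 1$ ($A{\left(a \right)} = 1 \cdot 1 = 1$)
$\left(\left(\frac{23}{-35} + \frac{A{\left(3 \right)}}{51}\right) + 61\right) M = \left(\left(\frac{23}{-35} + 1 \cdot \frac{1}{51}\right) + 61\right) \left(-108\right) = \left(\left(23 \left(- \frac{1}{35}\right) + 1 \cdot \frac{1}{51}\right) + 61\right) \left(-108\right) = \left(\left(- \frac{23}{35} + \frac{1}{51}\right) + 61\right) \left(-108\right) = \left(- \frac{1138}{1785} + 61\right) \left(-108\right) = \frac{107747}{1785} \left(-108\right) = - \frac{3878892}{595}$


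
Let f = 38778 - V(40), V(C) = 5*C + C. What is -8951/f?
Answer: -8951/38538 ≈ -0.23226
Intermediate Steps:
V(C) = 6*C
f = 38538 (f = 38778 - 6*40 = 38778 - 1*240 = 38778 - 240 = 38538)
-8951/f = -8951/38538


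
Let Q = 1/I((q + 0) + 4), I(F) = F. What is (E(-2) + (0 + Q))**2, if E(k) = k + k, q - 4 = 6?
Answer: 3025/196 ≈ 15.434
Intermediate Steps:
q = 10 (q = 4 + 6 = 10)
Q = 1/14 (Q = 1/((10 + 0) + 4) = 1/(10 + 4) = 1/14 ≈ 0.071429)
E(k) = 2*k
(E(-2) + (0 + Q))**2 = (2*(-2) + (0 + 1/14))**2 = (-4 + 1/14)**2 = (-55/14)**2 = 3025/196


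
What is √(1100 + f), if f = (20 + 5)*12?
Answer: 10*√14 ≈ 37.417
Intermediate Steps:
f = 300 (f = 25*12 = 300)
√(1100 + f) = √(1100 + 300) = √1400 = 10*√14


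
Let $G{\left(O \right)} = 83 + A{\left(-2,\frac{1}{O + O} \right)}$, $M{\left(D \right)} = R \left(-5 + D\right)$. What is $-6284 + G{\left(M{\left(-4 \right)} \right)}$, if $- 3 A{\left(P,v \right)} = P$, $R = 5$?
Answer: $- \frac{18601}{3} \approx -6200.3$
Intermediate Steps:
$A{\left(P,v \right)} = - \frac{P}{3}$
$M{\left(D \right)} = -25 + 5 D$ ($M{\left(D \right)} = 5 \left(-5 + D\right) = -25 + 5 D$)
$G{\left(O \right)} = \frac{251}{3}$ ($G{\left(O \right)} = 83 - - \frac{2}{3} = 83 + \frac{2}{3} = \frac{251}{3}$)
$-6284 + G{\left(M{\left(-4 \right)} \right)} = -6284 + \frac{251}{3} = - \frac{18601}{3}$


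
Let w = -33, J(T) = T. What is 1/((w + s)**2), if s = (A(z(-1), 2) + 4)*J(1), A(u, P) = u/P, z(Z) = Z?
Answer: 4/3481 ≈ 0.0011491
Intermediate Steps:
s = 7/2 (s = (-1/2 + 4)*1 = (7/2)*1 = 7/2 ≈ 3.5000)
1/((w + s)**2) = 1/((-33 + 7/2)**2) = 1/((-59/2)**2) = 1/(3481/4) = 4/3481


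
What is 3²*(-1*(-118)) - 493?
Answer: 569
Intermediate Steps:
3²*(-1*(-118)) - 493 = 9*118 - 493 = 1062 - 493 = 569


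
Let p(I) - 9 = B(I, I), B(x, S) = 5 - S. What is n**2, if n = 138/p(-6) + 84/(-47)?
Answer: 5774409/220900 ≈ 26.140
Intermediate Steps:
p(I) = 14 - I (p(I) = 9 + (5 - I) = 14 - I)
n = 2403/470 (n = 138/(14 - 1*(-6)) + 84/(-47) = 138/(14 + 6) + 84*(-1/47) = 138/20 - 84/47 = 138*(1/20) - 84/47 = 69/10 - 84/47 = 2403/470 ≈ 5.1128)
n**2 = (2403/470)**2 = 5774409/220900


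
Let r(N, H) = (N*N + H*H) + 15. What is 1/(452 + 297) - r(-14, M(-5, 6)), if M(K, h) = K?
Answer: -176763/749 ≈ -236.00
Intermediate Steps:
r(N, H) = 15 + H**2 + N**2 (r(N, H) = (N**2 + H**2) + 15 = (H**2 + N**2) + 15 = 15 + H**2 + N**2)
1/(452 + 297) - r(-14, M(-5, 6)) = 1/(452 + 297) - (15 + (-5)**2 + (-14)**2) = 1/749 - (15 + 25 + 196) = 1/749 - 1*236 = 1/749 - 236 = -176763/749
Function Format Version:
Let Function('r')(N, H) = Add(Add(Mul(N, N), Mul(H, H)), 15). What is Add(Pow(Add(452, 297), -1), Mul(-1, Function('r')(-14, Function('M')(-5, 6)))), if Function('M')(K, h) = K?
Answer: Rational(-176763, 749) ≈ -236.00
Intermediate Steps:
Function('r')(N, H) = Add(15, Pow(H, 2), Pow(N, 2)) (Function('r')(N, H) = Add(Add(Pow(N, 2), Pow(H, 2)), 15) = Add(Add(Pow(H, 2), Pow(N, 2)), 15) = Add(15, Pow(H, 2), Pow(N, 2)))
Add(Pow(Add(452, 297), -1), Mul(-1, Function('r')(-14, Function('M')(-5, 6)))) = Add(Pow(Add(452, 297), -1), Mul(-1, Add(15, Pow(-5, 2), Pow(-14, 2)))) = Add(Pow(749, -1), Mul(-1, Add(15, 25, 196))) = Add(Rational(1, 749), Mul(-1, 236)) = Add(Rational(1, 749), -236) = Rational(-176763, 749)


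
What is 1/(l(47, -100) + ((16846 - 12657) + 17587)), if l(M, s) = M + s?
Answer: 1/21723 ≈ 4.6034e-5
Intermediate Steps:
1/(l(47, -100) + ((16846 - 12657) + 17587)) = 1/((47 - 100) + ((16846 - 12657) + 17587)) = 1/(-53 + (4189 + 17587)) = 1/(-53 + 21776) = 1/21723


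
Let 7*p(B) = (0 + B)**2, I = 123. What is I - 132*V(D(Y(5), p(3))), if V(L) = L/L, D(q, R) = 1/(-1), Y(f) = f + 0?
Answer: -9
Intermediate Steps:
Y(f) = f
p(B) = B**2/7 (p(B) = (0 + B)**2/7 = B**2/7)
D(q, R) = -1
V(L) = 1
I - 132*V(D(Y(5), p(3))) = 123 - 132*1 = 123 - 132 = -9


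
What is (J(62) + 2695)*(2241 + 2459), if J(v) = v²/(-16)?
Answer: 11537325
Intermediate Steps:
J(v) = -v²/16 (J(v) = v²*(-1/16) = -v²/16)
(J(62) + 2695)*(2241 + 2459) = (-1/16*62² + 2695)*(2241 + 2459) = (-1/16*3844 + 2695)*4700 = (-961/4 + 2695)*4700 = (9819/4)*4700 = 11537325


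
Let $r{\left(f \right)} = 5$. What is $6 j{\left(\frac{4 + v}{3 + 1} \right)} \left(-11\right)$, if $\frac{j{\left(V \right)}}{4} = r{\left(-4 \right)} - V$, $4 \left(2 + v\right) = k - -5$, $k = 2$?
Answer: $- \frac{2145}{2} \approx -1072.5$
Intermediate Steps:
$v = - \frac{1}{4}$ ($v = -2 + \frac{2 - -5}{4} = -2 + \frac{2 + 5}{4} = -2 + \frac{1}{4} \cdot 7 = -2 + \frac{7}{4} = - \frac{1}{4} \approx -0.25$)
$j{\left(V \right)} = 20 - 4 V$ ($j{\left(V \right)} = 4 \left(5 - V\right) = 20 - 4 V$)
$6 j{\left(\frac{4 + v}{3 + 1} \right)} \left(-11\right) = 6 \left(20 - 4 \frac{4 - \frac{1}{4}}{3 + 1}\right) \left(-11\right) = 6 \left(20 - 4 \frac{15}{4 \cdot 4}\right) \left(-11\right) = 6 \left(20 - 4 \cdot \frac{15}{4} \cdot \frac{1}{4}\right) \left(-11\right) = 6 \left(20 - \frac{15}{4}\right) \left(-11\right) = 6 \cdot \frac{65}{4} \left(-11\right) = \frac{195}{2} \left(-11\right) = - \frac{2145}{2}$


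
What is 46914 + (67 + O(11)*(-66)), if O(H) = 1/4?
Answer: 93929/2 ≈ 46965.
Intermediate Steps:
O(H) = 1/4
46914 + (67 + O(11)*(-66)) = 46914 + (67 + (1/4)*(-66)) = 46914 + (67 - 33/2) = 46914 + 101/2 = 93929/2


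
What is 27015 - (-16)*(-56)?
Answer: 26119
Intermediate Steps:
27015 - (-16)*(-56) = 27015 - 1*896 = 27015 - 896 = 26119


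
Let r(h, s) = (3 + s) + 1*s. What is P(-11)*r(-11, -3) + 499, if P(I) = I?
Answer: 532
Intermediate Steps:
r(h, s) = 3 + 2*s (r(h, s) = (3 + s) + s = 3 + 2*s)
P(-11)*r(-11, -3) + 499 = -11*(3 + 2*(-3)) + 499 = -11*(3 - 6) + 499 = -11*(-3) + 499 = 33 + 499 = 532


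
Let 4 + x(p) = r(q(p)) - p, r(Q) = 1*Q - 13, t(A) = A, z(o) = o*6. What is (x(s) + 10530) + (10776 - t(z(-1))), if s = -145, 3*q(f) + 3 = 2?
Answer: 64319/3 ≈ 21440.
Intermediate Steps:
z(o) = 6*o
q(f) = -⅓ (q(f) = -1 + (⅓)*2 = -1 + ⅔ = -⅓)
r(Q) = -13 + Q (r(Q) = Q - 13 = -13 + Q)
x(p) = -52/3 - p (x(p) = -4 + ((-13 - ⅓) - p) = -4 + (-40/3 - p) = -52/3 - p)
(x(s) + 10530) + (10776 - t(z(-1))) = ((-52/3 - 1*(-145)) + 10530) + (10776 - 6*(-1)) = ((-52/3 + 145) + 10530) + (10776 - 1*(-6)) = (383/3 + 10530) + (10776 + 6) = 31973/3 + 10782 = 64319/3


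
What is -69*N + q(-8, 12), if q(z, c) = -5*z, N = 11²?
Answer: -8309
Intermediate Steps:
N = 121
-69*N + q(-8, 12) = -69*121 - 5*(-8) = -8349 + 40 = -8309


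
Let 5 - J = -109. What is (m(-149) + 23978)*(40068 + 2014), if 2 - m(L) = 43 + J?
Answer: 1002519486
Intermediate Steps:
J = 114 (J = 5 - 1*(-109) = 5 + 109 = 114)
m(L) = -155 (m(L) = 2 - (43 + 114) = 2 - 1*157 = 2 - 157 = -155)
(m(-149) + 23978)*(40068 + 2014) = (-155 + 23978)*(40068 + 2014) = 23823*42082 = 1002519486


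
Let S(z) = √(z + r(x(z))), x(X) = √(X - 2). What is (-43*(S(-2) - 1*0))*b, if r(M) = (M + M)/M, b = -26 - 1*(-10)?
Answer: 0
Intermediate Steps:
x(X) = √(-2 + X)
b = -16 (b = -26 + 10 = -16)
r(M) = 2 (r(M) = (2*M)/M = 2)
S(z) = √(2 + z) (S(z) = √(z + 2) = √(2 + z))
(-43*(S(-2) - 1*0))*b = -43*(√(2 - 2) - 1*0)*(-16) = -43*(√0 + 0)*(-16) = -43*(0 + 0)*(-16) = -43*0*(-16) = 0*(-16) = 0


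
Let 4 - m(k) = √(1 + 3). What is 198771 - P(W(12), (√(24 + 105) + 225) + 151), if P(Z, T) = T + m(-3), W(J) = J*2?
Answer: 198393 - √129 ≈ 1.9838e+5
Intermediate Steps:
W(J) = 2*J
m(k) = 2 (m(k) = 4 - √(1 + 3) = 4 - √4 = 4 - 1*2 = 4 - 2 = 2)
P(Z, T) = 2 + T (P(Z, T) = T + 2 = 2 + T)
198771 - P(W(12), (√(24 + 105) + 225) + 151) = 198771 - (2 + ((√(24 + 105) + 225) + 151)) = 198771 - (2 + ((√129 + 225) + 151)) = 198771 - (2 + ((225 + √129) + 151)) = 198771 - (2 + (376 + √129)) = 198771 - (378 + √129) = 198771 + (-378 - √129) = 198393 - √129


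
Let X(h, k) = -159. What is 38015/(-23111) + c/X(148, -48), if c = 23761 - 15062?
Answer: -207086974/3674649 ≈ -56.356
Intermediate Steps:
c = 8699
38015/(-23111) + c/X(148, -48) = 38015/(-23111) + 8699/(-159) = 38015*(-1/23111) + 8699*(-1/159) = -38015/23111 - 8699/159 = -207086974/3674649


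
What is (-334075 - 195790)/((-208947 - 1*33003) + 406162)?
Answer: -529865/164212 ≈ -3.2267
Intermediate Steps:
(-334075 - 195790)/((-208947 - 1*33003) + 406162) = -529865/((-208947 - 33003) + 406162) = -529865/(-241950 + 406162) = -529865/164212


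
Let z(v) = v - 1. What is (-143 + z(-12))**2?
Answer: 24336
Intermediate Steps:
z(v) = -1 + v
(-143 + z(-12))**2 = (-143 + (-1 - 12))**2 = (-143 - 13)**2 = (-156)**2 = 24336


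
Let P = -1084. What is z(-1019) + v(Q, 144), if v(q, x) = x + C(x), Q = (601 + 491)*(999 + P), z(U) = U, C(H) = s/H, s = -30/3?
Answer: -63005/72 ≈ -875.07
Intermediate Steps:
s = -10 (s = -30*⅓ = -10)
C(H) = -10/H
Q = -92820 (Q = (601 + 491)*(999 - 1084) = 1092*(-85) = -92820)
v(q, x) = x - 10/x
z(-1019) + v(Q, 144) = -1019 + (144 - 10/144) = -1019 + (144 - 10*1/144) = -1019 + (144 - 5/72) = -1019 + 10363/72 = -63005/72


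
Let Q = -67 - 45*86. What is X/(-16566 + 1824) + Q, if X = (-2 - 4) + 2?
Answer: -29019625/7371 ≈ -3937.0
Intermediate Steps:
Q = -3937 (Q = -67 - 3870 = -3937)
X = -4 (X = -6 + 2 = -4)
X/(-16566 + 1824) + Q = -4/(-16566 + 1824) - 3937 = -4/(-14742) - 3937 = -1/14742*(-4) - 3937 = 2/7371 - 3937 = -29019625/7371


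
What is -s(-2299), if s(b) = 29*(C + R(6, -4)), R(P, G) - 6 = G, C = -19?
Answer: 493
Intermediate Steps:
R(P, G) = 6 + G
s(b) = -493 (s(b) = 29*(-19 + (6 - 4)) = 29*(-19 + 2) = 29*(-17) = -493)
-s(-2299) = -1*(-493) = 493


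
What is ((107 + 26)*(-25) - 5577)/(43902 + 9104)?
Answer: -4451/26503 ≈ -0.16794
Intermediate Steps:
((107 + 26)*(-25) - 5577)/(43902 + 9104) = (133*(-25) - 5577)/53006 = (-3325 - 5577)*(1/53006) = -8902*1/53006 = -4451/26503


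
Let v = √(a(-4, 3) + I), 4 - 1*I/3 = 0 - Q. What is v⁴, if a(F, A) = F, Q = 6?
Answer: 676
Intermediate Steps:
I = 30 (I = 12 - 3*(0 - 1*6) = 12 - 3*(0 - 6) = 12 - 3*(-6) = 12 + 18 = 30)
v = √26 (v = √(-4 + 30) = √26 ≈ 5.0990)
v⁴ = (√26)⁴ = 676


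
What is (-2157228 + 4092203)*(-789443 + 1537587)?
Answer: 1447639936400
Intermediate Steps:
(-2157228 + 4092203)*(-789443 + 1537587) = 1934975*748144 = 1447639936400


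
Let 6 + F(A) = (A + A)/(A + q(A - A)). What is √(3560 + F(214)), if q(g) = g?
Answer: 2*√889 ≈ 59.632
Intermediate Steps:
F(A) = -4 (F(A) = -6 + (A + A)/(A + (A - A)) = -6 + (2*A)/(A + 0) = -6 + (2*A)/A = -6 + 2 = -4)
√(3560 + F(214)) = √(3560 - 4) = √3556 = 2*√889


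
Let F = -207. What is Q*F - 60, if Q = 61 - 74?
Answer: 2631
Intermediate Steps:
Q = -13
Q*F - 60 = -13*(-207) - 60 = 2691 - 60 = 2631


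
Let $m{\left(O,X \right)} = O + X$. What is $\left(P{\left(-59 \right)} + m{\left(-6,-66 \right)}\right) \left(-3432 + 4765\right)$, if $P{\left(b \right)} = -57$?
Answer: $-171957$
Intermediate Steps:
$\left(P{\left(-59 \right)} + m{\left(-6,-66 \right)}\right) \left(-3432 + 4765\right) = \left(-57 - 72\right) \left(-3432 + 4765\right) = \left(-57 - 72\right) 1333 = \left(-129\right) 1333 = -171957$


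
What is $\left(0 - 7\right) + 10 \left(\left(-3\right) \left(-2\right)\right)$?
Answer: $53$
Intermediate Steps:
$\left(0 - 7\right) + 10 \left(\left(-3\right) \left(-2\right)\right) = \left(0 - 7\right) + 10 \cdot 6 = -7 + 60 = 53$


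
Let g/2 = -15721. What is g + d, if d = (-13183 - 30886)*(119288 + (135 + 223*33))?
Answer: -5587187400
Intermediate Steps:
g = -31442 (g = 2*(-15721) = -31442)
d = -5587155958 (d = -44069*(119288 + (135 + 7359)) = -44069*(119288 + 7494) = -44069*126782 = -5587155958)
g + d = -31442 - 5587155958 = -5587187400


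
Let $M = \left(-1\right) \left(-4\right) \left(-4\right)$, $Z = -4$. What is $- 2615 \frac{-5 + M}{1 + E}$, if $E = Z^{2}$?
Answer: $\frac{54915}{17} \approx 3230.3$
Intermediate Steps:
$M = -16$ ($M = 4 \left(-4\right) = -16$)
$E = 16$ ($E = \left(-4\right)^{2} = 16$)
$- 2615 \frac{-5 + M}{1 + E} = - 2615 \frac{-5 - 16}{1 + 16} = - 2615 \left(- \frac{21}{17}\right) = - 2615 \left(\left(-21\right) \frac{1}{17}\right) = \left(-2615\right) \left(- \frac{21}{17}\right) = \frac{54915}{17}$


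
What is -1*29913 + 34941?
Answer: 5028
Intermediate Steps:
-1*29913 + 34941 = -29913 + 34941 = 5028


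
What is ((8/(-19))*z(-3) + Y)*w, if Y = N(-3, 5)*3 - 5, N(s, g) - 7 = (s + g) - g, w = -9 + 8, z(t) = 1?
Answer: -125/19 ≈ -6.5789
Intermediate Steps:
w = -1
N(s, g) = 7 + s (N(s, g) = 7 + ((s + g) - g) = 7 + ((g + s) - g) = 7 + s)
Y = 7 (Y = (7 - 3)*3 - 5 = 4*3 - 5 = 12 - 5 = 7)
((8/(-19))*z(-3) + Y)*w = ((8/(-19))*1 + 7)*(-1) = ((8*(-1/19))*1 + 7)*(-1) = (-8/19*1 + 7)*(-1) = (-8/19 + 7)*(-1) = (125/19)*(-1) = -125/19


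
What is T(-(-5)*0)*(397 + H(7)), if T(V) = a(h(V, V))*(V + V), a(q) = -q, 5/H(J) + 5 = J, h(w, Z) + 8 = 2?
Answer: 0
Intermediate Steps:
h(w, Z) = -6 (h(w, Z) = -8 + 2 = -6)
H(J) = 5/(-5 + J)
T(V) = 12*V (T(V) = (-1*(-6))*(V + V) = 6*(2*V) = 12*V)
T(-(-5)*0)*(397 + H(7)) = (12*(-(-5)*0))*(397 + 5/(-5 + 7)) = (12*(-1*0))*(397 + 5/2) = (12*0)*(397 + 5*(1/2)) = 0*(397 + 5/2) = 0*(799/2) = 0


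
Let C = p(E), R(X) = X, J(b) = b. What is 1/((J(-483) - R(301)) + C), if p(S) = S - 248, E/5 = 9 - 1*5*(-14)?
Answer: -1/637 ≈ -0.0015699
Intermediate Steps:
E = 395 (E = 5*(9 - 1*5*(-14)) = 5*(9 - 5*(-14)) = 5*(9 + 70) = 5*79 = 395)
p(S) = -248 + S
C = 147 (C = -248 + 395 = 147)
1/((J(-483) - R(301)) + C) = 1/((-483 - 1*301) + 147) = 1/((-483 - 301) + 147) = 1/(-784 + 147) = 1/(-637) = -1/637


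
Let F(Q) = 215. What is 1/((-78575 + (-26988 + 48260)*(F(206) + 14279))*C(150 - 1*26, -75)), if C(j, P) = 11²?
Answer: 1/37296772953 ≈ 2.6812e-11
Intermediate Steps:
C(j, P) = 121
1/((-78575 + (-26988 + 48260)*(F(206) + 14279))*C(150 - 1*26, -75)) = 1/(-78575 + (-26988 + 48260)*(215 + 14279)*121) = (1/121)/(-78575 + 21272*14494) = (1/121)/(-78575 + 308316368) = (1/121)/308237793 = (1/308237793)*(1/121) = 1/37296772953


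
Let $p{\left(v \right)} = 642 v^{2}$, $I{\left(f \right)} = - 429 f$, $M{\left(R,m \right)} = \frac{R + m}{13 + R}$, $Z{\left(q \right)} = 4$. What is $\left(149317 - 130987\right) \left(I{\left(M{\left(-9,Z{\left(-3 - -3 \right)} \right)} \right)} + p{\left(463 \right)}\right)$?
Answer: $\frac{5045348419605}{2} \approx 2.5227 \cdot 10^{12}$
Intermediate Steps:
$M{\left(R,m \right)} = \frac{R + m}{13 + R}$
$\left(149317 - 130987\right) \left(I{\left(M{\left(-9,Z{\left(-3 - -3 \right)} \right)} \right)} + p{\left(463 \right)}\right) = \left(149317 - 130987\right) \left(- 429 \frac{-9 + 4}{13 - 9} + 642 \cdot 463^{2}\right) = 18330 \left(- 429 \cdot \frac{1}{4} \left(-5\right) + 642 \cdot 214369\right) = 18330 \left(- 429 \cdot \frac{1}{4} \left(-5\right) + 137624898\right) = 18330 \left(\left(-429\right) \left(- \frac{5}{4}\right) + 137624898\right) = 18330 \left(\frac{2145}{4} + 137624898\right) = 18330 \cdot \frac{550501737}{4} = \frac{5045348419605}{2}$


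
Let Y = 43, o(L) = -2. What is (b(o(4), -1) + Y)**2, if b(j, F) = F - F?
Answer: 1849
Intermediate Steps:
b(j, F) = 0
(b(o(4), -1) + Y)**2 = (0 + 43)**2 = 43**2 = 1849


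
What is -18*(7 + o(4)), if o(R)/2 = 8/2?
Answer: -270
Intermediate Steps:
o(R) = 8 (o(R) = 2*(8/2) = 2*(8*(½)) = 2*4 = 8)
-18*(7 + o(4)) = -18*(7 + 8) = -18*15 = -270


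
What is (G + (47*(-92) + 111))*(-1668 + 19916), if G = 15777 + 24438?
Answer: 656964496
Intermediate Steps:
G = 40215
(G + (47*(-92) + 111))*(-1668 + 19916) = (40215 + (47*(-92) + 111))*(-1668 + 19916) = (40215 + (-4324 + 111))*18248 = (40215 - 4213)*18248 = 36002*18248 = 656964496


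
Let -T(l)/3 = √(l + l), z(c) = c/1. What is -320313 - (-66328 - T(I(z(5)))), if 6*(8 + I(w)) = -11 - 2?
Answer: -253985 - I*√183 ≈ -2.5399e+5 - 13.528*I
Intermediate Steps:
z(c) = c (z(c) = c*1 = c)
I(w) = -61/6 (I(w) = -8 + (-11 - 2)/6 = -8 + (⅙)*(-13) = -8 - 13/6 = -61/6)
T(l) = -3*√2*√l (T(l) = -3*√(l + l) = -3*√2*√l)
-320313 - (-66328 - T(I(z(5)))) = -320313 - (-66328 - (-3)*√2*√(-61/6)) = -320313 - (-66328 - (-3)*√2*I*√366/6) = -320313 - (-66328 - (-1)*I*√183) = -320313 - (-66328 + I*√183) = -320313 + (66328 - I*√183) = -253985 - I*√183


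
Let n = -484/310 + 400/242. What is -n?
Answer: -1718/18755 ≈ -0.091602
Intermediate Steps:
n = 1718/18755 (n = -484*1/310 + 400*(1/242) = -242/155 + 200/121 = 1718/18755 ≈ 0.091602)
-n = -1*1718/18755 = -1718/18755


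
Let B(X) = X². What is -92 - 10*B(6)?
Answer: -452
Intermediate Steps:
-92 - 10*B(6) = -92 - 10*6² = -92 - 10*36 = -92 - 360 = -452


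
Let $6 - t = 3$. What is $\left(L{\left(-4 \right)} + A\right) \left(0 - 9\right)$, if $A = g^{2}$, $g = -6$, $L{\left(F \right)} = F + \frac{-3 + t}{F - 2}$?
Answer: $-288$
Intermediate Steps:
$t = 3$ ($t = 6 - 3 = 3$)
$L{\left(F \right)} = F$ ($L{\left(F \right)} = F + \frac{-3 + 3}{F - 2} = F + \frac{0}{-2 + F} = F + 0 = F$)
$A = 36$ ($A = \left(-6\right)^{2} = 36$)
$\left(L{\left(-4 \right)} + A\right) \left(0 - 9\right) = \left(-4 + 36\right) \left(0 - 9\right) = 32 \left(-9\right) = -288$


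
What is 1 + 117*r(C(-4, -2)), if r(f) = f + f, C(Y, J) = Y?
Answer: -935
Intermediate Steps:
r(f) = 2*f
1 + 117*r(C(-4, -2)) = 1 + 117*(2*(-4)) = 1 + 117*(-8) = 1 - 936 = -935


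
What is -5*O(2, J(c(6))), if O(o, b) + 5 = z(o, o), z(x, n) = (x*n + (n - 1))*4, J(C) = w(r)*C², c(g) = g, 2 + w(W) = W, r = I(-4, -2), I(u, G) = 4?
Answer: -75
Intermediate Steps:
r = 4
w(W) = -2 + W
J(C) = 2*C² (J(C) = (-2 + 4)*C² = 2*C²)
z(x, n) = -4 + 4*n + 4*n*x (z(x, n) = (n*x + (-1 + n))*4 = (-1 + n + n*x)*4 = -4 + 4*n + 4*n*x)
O(o, b) = -9 + 4*o + 4*o² (O(o, b) = -5 + (-4 + 4*o + 4*o*o) = -5 + (-4 + 4*o + 4*o²) = -9 + 4*o + 4*o²)
-5*O(2, J(c(6))) = -5*(-9 + 4*2 + 4*2²) = -5*(-9 + 8 + 4*4) = -5*(-9 + 8 + 16) = -5*15 = -75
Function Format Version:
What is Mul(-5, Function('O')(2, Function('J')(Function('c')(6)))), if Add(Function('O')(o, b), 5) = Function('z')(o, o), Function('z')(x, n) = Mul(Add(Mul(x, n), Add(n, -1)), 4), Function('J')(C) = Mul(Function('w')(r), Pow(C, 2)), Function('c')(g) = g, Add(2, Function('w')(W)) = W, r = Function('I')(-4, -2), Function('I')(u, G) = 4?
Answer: -75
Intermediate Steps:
r = 4
Function('w')(W) = Add(-2, W)
Function('J')(C) = Mul(2, Pow(C, 2)) (Function('J')(C) = Mul(Add(-2, 4), Pow(C, 2)) = Mul(2, Pow(C, 2)))
Function('z')(x, n) = Add(-4, Mul(4, n), Mul(4, n, x)) (Function('z')(x, n) = Mul(Add(Mul(n, x), Add(-1, n)), 4) = Mul(Add(-1, n, Mul(n, x)), 4) = Add(-4, Mul(4, n), Mul(4, n, x)))
Function('O')(o, b) = Add(-9, Mul(4, o), Mul(4, Pow(o, 2))) (Function('O')(o, b) = Add(-5, Add(-4, Mul(4, o), Mul(4, o, o))) = Add(-5, Add(-4, Mul(4, o), Mul(4, Pow(o, 2)))) = Add(-9, Mul(4, o), Mul(4, Pow(o, 2))))
Mul(-5, Function('O')(2, Function('J')(Function('c')(6)))) = Mul(-5, Add(-9, Mul(4, 2), Mul(4, Pow(2, 2)))) = Mul(-5, Add(-9, 8, Mul(4, 4))) = Mul(-5, Add(-9, 8, 16)) = Mul(-5, 15) = -75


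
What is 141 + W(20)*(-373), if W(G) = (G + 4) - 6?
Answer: -6573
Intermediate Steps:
W(G) = -2 + G (W(G) = (4 + G) - 6 = -2 + G)
141 + W(20)*(-373) = 141 + (-2 + 20)*(-373) = 141 + 18*(-373) = 141 - 6714 = -6573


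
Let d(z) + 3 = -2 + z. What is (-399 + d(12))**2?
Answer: 153664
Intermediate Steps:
d(z) = -5 + z (d(z) = -3 + (-2 + z) = -5 + z)
(-399 + d(12))**2 = (-399 + (-5 + 12))**2 = (-399 + 7)**2 = (-392)**2 = 153664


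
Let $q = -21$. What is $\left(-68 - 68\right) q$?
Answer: $2856$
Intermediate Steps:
$\left(-68 - 68\right) q = \left(-68 - 68\right) \left(-21\right) = \left(-136\right) \left(-21\right) = 2856$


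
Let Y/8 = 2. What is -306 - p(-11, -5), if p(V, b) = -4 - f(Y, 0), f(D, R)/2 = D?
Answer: -270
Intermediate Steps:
Y = 16 (Y = 8*2 = 16)
f(D, R) = 2*D
p(V, b) = -36 (p(V, b) = -4 - 2*16 = -4 - 1*32 = -4 - 32 = -36)
-306 - p(-11, -5) = -306 - 1*(-36) = -306 + 36 = -270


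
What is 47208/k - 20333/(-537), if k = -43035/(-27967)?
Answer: 236619315229/7703265 ≈ 30717.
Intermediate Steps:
k = 43035/27967 (k = -43035*(-1/27967) = 43035/27967 ≈ 1.5388)
47208/k - 20333/(-537) = 47208/(43035/27967) - 20333/(-537) = 47208*(27967/43035) - 20333*(-1/537) = 440088712/14345 + 20333/537 = 236619315229/7703265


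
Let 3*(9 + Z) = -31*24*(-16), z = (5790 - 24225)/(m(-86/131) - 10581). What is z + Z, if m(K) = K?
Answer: 5490368908/1386197 ≈ 3960.7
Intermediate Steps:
z = 2414985/1386197 (z = (5790 - 24225)/(-86/131 - 10581) = -18435/(-86*1/131 - 10581) = -18435/(-86/131 - 10581) = -18435/(-1386197/131) = -18435*(-131/1386197) = 2414985/1386197 ≈ 1.7422)
Z = 3959 (Z = -9 + (-31*24*(-16))/3 = -9 + (-744*(-16))/3 = -9 + (1/3)*11904 = -9 + 3968 = 3959)
z + Z = 2414985/1386197 + 3959 = 5490368908/1386197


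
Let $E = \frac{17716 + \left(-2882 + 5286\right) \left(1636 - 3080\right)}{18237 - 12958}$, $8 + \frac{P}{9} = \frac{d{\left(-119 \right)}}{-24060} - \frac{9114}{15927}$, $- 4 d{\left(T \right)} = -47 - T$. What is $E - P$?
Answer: $- \frac{64855510580997}{112385106110} \approx -577.08$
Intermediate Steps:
$d{\left(T \right)} = \frac{47}{4} + \frac{T}{4}$ ($d{\left(T \right)} = - \frac{-47 - T}{4} = \frac{47}{4} + \frac{T}{4}$)
$P = - \frac{1642312557}{21289090}$ ($P = -72 + 9 \left(\frac{\frac{47}{4} + \frac{1}{4} \left(-119\right)}{-24060} - \frac{9114}{15927}\right) = -72 + 9 \left(\left(\frac{47}{4} - \frac{119}{4}\right) \left(- \frac{1}{24060}\right) - \frac{3038}{5309}\right) = -72 + 9 \left(\left(-18\right) \left(- \frac{1}{24060}\right) - \frac{3038}{5309}\right) = -72 + 9 \left(\frac{3}{4010} - \frac{3038}{5309}\right) = -72 + 9 \left(- \frac{12166453}{21289090}\right) = -72 - \frac{109498077}{21289090} = - \frac{1642312557}{21289090} \approx -77.143$)
$E = - \frac{3453660}{5279}$ ($E = \frac{17716 + 2404 \left(-1444\right)}{5279} = \left(17716 - 3471376\right) \frac{1}{5279} = \left(-3453660\right) \frac{1}{5279} = - \frac{3453660}{5279} \approx -654.23$)
$E - P = - \frac{3453660}{5279} - - \frac{1642312557}{21289090} = - \frac{3453660}{5279} + \frac{1642312557}{21289090} = - \frac{64855510580997}{112385106110}$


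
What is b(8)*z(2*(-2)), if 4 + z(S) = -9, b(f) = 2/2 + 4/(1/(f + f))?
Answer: -845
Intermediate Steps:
b(f) = 1 + 8*f (b(f) = 2*(½) + 4/(1/(2*f)) = 1 + 4/((1/(2*f))) = 1 + 4*(2*f) = 1 + 8*f)
z(S) = -13 (z(S) = -4 - 9 = -13)
b(8)*z(2*(-2)) = (1 + 8*8)*(-13) = (1 + 64)*(-13) = 65*(-13) = -845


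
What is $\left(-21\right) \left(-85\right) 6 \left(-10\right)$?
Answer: $-107100$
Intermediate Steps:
$\left(-21\right) \left(-85\right) 6 \left(-10\right) = 1785 \left(-60\right) = -107100$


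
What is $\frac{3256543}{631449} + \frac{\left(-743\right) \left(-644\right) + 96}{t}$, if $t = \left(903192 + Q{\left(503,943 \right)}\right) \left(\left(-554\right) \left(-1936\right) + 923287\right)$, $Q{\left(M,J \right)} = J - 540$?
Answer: $\frac{8474638620153379}{1643246168312385} \approx 5.1573$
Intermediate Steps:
$Q{\left(M,J \right)} = -540 + J$
$t = 1803422912445$ ($t = \left(903192 + \left(-540 + 943\right)\right) \left(\left(-554\right) \left(-1936\right) + 923287\right) = \left(903192 + 403\right) \left(1072544 + 923287\right) = 903595 \cdot 1995831 = 1803422912445$)
$\frac{3256543}{631449} + \frac{\left(-743\right) \left(-644\right) + 96}{t} = \frac{3256543}{631449} + \frac{\left(-743\right) \left(-644\right) + 96}{1803422912445} = 3256543 \cdot \frac{1}{631449} + \left(478492 + 96\right) \frac{1}{1803422912445} = \frac{3256543}{631449} + 478588 \cdot \frac{1}{1803422912445} = \frac{3256543}{631449} + \frac{43508}{163947537495} = \frac{8474638620153379}{1643246168312385}$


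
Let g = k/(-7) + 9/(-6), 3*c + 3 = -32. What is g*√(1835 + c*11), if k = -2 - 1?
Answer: -80*√15/7 ≈ -44.263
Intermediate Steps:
c = -35/3 (c = -1 + (⅓)*(-32) = -1 - 32/3 = -35/3 ≈ -11.667)
k = -3
g = -15/14 (g = -3/(-7) + 9/(-6) = -3*(-⅐) + 9*(-⅙) = 3/7 - 3/2 = -15/14 ≈ -1.0714)
g*√(1835 + c*11) = -15*√(1835 - 35/3*11)/14 = -15*√(1835 - 385/3)/14 = -80*√15/7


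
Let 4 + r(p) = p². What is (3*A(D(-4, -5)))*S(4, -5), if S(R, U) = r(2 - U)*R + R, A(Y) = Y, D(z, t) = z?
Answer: -2208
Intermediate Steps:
r(p) = -4 + p²
S(R, U) = R + R*(-4 + (2 - U)²) (S(R, U) = (-4 + (2 - U)²)*R + R = R*(-4 + (2 - U)²) + R = R + R*(-4 + (2 - U)²))
(3*A(D(-4, -5)))*S(4, -5) = (3*(-4))*(4*(-3 + (-2 - 5)²)) = -48*(-3 + (-7)²) = -48*(-3 + 49) = -48*46 = -12*184 = -2208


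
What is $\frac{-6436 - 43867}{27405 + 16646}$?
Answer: $- \frac{50303}{44051} \approx -1.1419$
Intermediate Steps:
$\frac{-6436 - 43867}{27405 + 16646} = - \frac{50303}{44051}$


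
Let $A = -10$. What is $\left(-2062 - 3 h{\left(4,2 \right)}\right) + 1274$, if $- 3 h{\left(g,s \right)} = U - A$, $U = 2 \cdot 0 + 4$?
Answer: $-774$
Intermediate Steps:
$U = 4$ ($U = 0 + 4 = 4$)
$h{\left(g,s \right)} = - \frac{14}{3}$ ($h{\left(g,s \right)} = - \frac{4 - -10}{3} = - \frac{4 + 10}{3} = \left(- \frac{1}{3}\right) 14 = - \frac{14}{3}$)
$\left(-2062 - 3 h{\left(4,2 \right)}\right) + 1274 = \left(-2062 - -14\right) + 1274 = \left(-2062 + 14\right) + 1274 = -2048 + 1274 = -774$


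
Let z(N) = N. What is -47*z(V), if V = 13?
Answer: -611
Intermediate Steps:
-47*z(V) = -47*13 = -611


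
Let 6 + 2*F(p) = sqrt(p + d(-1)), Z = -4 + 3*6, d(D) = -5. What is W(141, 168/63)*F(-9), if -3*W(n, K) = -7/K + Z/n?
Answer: -2849/1128 + 2849*I*sqrt(14)/6768 ≈ -2.5257 + 1.5751*I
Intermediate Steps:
Z = 14 (Z = -4 + 18 = 14)
F(p) = -3 + sqrt(-5 + p)/2 (F(p) = -3 + sqrt(p - 5)/2 = -3 + sqrt(-5 + p)/2)
W(n, K) = -14/(3*n) + 7/(3*K) (W(n, K) = -(-7/K + 14/n)/3 = -14/(3*n) + 7/(3*K))
W(141, 168/63)*F(-9) = (-14/3/141 + 7/(3*((168/63))))*(-3 + sqrt(-5 - 9)/2) = (-14/3*1/141 + 7/(3*((168*(1/63)))))*(-3 + sqrt(-14)/2) = (-14/423 + 7/(3*(8/3)))*(-3 + (I*sqrt(14))/2) = (-14/423 + (7/3)*(3/8))*(-3 + I*sqrt(14)/2) = (-14/423 + 7/8)*(-3 + I*sqrt(14)/2) = 2849*(-3 + I*sqrt(14)/2)/3384 = -2849/1128 + 2849*I*sqrt(14)/6768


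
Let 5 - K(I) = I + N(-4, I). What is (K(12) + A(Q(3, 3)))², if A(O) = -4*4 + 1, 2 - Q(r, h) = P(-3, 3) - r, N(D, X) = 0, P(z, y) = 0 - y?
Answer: 484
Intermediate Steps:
P(z, y) = -y
K(I) = 5 - I (K(I) = 5 - (I + 0) = 5 - I)
Q(r, h) = 5 + r (Q(r, h) = 2 - (-1*3 - r) = 2 - (-3 - r) = 2 + (3 + r) = 5 + r)
A(O) = -15 (A(O) = -16 + 1 = -15)
(K(12) + A(Q(3, 3)))² = ((5 - 1*12) - 15)² = ((5 - 12) - 15)² = (-7 - 15)² = (-22)² = 484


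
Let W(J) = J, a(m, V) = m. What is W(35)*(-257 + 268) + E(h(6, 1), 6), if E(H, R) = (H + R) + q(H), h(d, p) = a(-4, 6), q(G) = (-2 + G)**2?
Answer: 423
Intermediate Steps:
h(d, p) = -4
E(H, R) = H + R + (-2 + H)**2 (E(H, R) = (H + R) + (-2 + H)**2 = H + R + (-2 + H)**2)
W(35)*(-257 + 268) + E(h(6, 1), 6) = 35*(-257 + 268) + (-4 + 6 + (-2 - 4)**2) = 35*11 + (-4 + 6 + (-6)**2) = 385 + (-4 + 6 + 36) = 385 + 38 = 423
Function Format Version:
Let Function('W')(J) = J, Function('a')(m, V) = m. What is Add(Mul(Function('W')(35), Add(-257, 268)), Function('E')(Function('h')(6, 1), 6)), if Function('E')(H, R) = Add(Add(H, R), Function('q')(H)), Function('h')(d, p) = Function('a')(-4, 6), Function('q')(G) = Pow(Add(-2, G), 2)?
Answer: 423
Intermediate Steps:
Function('h')(d, p) = -4
Function('E')(H, R) = Add(H, R, Pow(Add(-2, H), 2)) (Function('E')(H, R) = Add(Add(H, R), Pow(Add(-2, H), 2)) = Add(H, R, Pow(Add(-2, H), 2)))
Add(Mul(Function('W')(35), Add(-257, 268)), Function('E')(Function('h')(6, 1), 6)) = Add(Mul(35, Add(-257, 268)), Add(-4, 6, Pow(Add(-2, -4), 2))) = Add(Mul(35, 11), Add(-4, 6, Pow(-6, 2))) = Add(385, Add(-4, 6, 36)) = Add(385, 38) = 423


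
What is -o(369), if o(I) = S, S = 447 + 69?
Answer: -516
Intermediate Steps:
S = 516
o(I) = 516
-o(369) = -1*516 = -516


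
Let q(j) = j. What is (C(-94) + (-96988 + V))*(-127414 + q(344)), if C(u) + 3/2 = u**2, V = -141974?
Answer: 29242301425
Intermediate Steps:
C(u) = -3/2 + u**2
(C(-94) + (-96988 + V))*(-127414 + q(344)) = ((-3/2 + (-94)**2) + (-96988 - 141974))*(-127414 + 344) = ((-3/2 + 8836) - 238962)*(-127070) = (17669/2 - 238962)*(-127070) = -460255/2*(-127070) = 29242301425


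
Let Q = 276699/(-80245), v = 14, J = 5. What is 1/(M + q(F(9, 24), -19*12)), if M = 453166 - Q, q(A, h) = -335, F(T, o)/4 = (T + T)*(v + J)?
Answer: 80245/36337700294 ≈ 2.2083e-6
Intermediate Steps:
Q = -276699/80245 (Q = 276699*(-1/80245) = -276699/80245 ≈ -3.4482)
F(T, o) = 152*T (F(T, o) = 4*((T + T)*(14 + 5)) = 4*((2*T)*19) = 4*(38*T) = 152*T)
M = 36364582369/80245 (M = 453166 - 1*(-276699/80245) = 453166 + 276699/80245 = 36364582369/80245 ≈ 4.5317e+5)
1/(M + q(F(9, 24), -19*12)) = 1/(36364582369/80245 - 335) = 1/(36337700294/80245) = 80245/36337700294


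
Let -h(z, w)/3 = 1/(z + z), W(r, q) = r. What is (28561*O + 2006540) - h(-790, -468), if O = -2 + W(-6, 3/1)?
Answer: 2809322157/1580 ≈ 1.7781e+6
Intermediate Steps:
h(z, w) = -3/(2*z) (h(z, w) = -3/(z + z) = -3*1/(2*z) = -3/(2*z))
O = -8 (O = -2 - 6 = -8)
(28561*O + 2006540) - h(-790, -468) = (28561*(-8) + 2006540) - (-3)/(2*(-790)) = (-228488 + 2006540) - (-3)*(-1)/(2*790) = 1778052 - 1*3/1580 = 1778052 - 3/1580 = 2809322157/1580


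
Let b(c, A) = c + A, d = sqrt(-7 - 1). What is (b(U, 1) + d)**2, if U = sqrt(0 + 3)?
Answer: (1 + sqrt(3) + 2*I*sqrt(2))**2 ≈ -0.5359 + 15.455*I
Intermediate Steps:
U = sqrt(3) ≈ 1.7320
d = 2*I*sqrt(2) (d = sqrt(-8) = 2*I*sqrt(2) ≈ 2.8284*I)
b(c, A) = A + c
(b(U, 1) + d)**2 = ((1 + sqrt(3)) + 2*I*sqrt(2))**2 = (1 + sqrt(3) + 2*I*sqrt(2))**2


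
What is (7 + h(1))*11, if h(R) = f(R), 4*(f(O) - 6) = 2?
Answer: 297/2 ≈ 148.50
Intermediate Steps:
f(O) = 13/2 (f(O) = 6 + (¼)*2 = 6 + ½ = 13/2)
h(R) = 13/2
(7 + h(1))*11 = (7 + 13/2)*11 = (27/2)*11 = 297/2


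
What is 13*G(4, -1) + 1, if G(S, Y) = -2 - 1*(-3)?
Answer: 14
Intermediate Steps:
G(S, Y) = 1 (G(S, Y) = -2 + 3 = 1)
13*G(4, -1) + 1 = 13*1 + 1 = 13 + 1 = 14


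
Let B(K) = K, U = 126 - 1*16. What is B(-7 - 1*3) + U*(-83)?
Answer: -9140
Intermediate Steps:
U = 110 (U = 126 - 16 = 110)
B(-7 - 1*3) + U*(-83) = (-7 - 1*3) + 110*(-83) = (-7 - 3) - 9130 = -10 - 9130 = -9140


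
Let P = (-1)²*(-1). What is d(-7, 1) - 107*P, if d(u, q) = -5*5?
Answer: 82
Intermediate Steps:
P = -1 (P = 1*(-1) = -1)
d(u, q) = -25
d(-7, 1) - 107*P = -25 - 107*(-1) = -25 + 107 = 82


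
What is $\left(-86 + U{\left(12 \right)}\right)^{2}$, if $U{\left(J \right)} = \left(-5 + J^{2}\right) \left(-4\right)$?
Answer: $412164$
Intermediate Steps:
$U{\left(J \right)} = 20 - 4 J^{2}$
$\left(-86 + U{\left(12 \right)}\right)^{2} = \left(-86 + \left(20 - 4 \cdot 12^{2}\right)\right)^{2} = \left(-86 + \left(20 - 576\right)\right)^{2} = \left(-86 - 556\right)^{2} = \left(-642\right)^{2} = 412164$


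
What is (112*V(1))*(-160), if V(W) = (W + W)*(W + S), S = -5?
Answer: 143360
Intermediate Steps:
V(W) = 2*W*(-5 + W) (V(W) = (W + W)*(W - 5) = (2*W)*(-5 + W) = 2*W*(-5 + W))
(112*V(1))*(-160) = (112*(2*1*(-5 + 1)))*(-160) = (112*(2*1*(-4)))*(-160) = (112*(-8))*(-160) = -896*(-160) = 143360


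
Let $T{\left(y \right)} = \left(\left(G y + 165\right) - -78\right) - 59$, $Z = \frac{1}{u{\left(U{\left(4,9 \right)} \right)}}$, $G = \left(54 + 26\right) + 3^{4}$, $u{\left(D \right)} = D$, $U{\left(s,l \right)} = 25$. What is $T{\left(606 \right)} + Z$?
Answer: $\frac{2443751}{25} \approx 97750.0$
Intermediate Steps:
$G = 161$ ($G = 80 + 81 = 161$)
$Z = \frac{1}{25} \approx 0.04$
$T{\left(y \right)} = 184 + 161 y$ ($T{\left(y \right)} = \left(\left(161 y + 165\right) - -78\right) - 59 = \left(\left(165 + 161 y\right) + 78\right) - 59 = \left(243 + 161 y\right) - 59 = 184 + 161 y$)
$T{\left(606 \right)} + Z = \left(184 + 161 \cdot 606\right) + \frac{1}{25} = \left(184 + 97566\right) + \frac{1}{25} = 97750 + \frac{1}{25} = \frac{2443751}{25}$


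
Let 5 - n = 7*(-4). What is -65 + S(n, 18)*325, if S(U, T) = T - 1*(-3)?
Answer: 6760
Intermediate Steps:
n = 33 (n = 5 - 7*(-4) = 5 - 1*(-28) = 5 + 28 = 33)
S(U, T) = 3 + T (S(U, T) = T + 3 = 3 + T)
-65 + S(n, 18)*325 = -65 + (3 + 18)*325 = -65 + 21*325 = -65 + 6825 = 6760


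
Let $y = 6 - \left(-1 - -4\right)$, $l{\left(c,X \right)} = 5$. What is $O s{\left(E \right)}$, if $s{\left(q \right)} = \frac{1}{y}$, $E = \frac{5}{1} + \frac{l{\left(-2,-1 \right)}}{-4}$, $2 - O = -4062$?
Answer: $\frac{4064}{3} \approx 1354.7$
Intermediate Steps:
$O = 4064$ ($O = 2 - -4062 = 2 + 4062 = 4064$)
$y = 3$ ($y = 6 - \left(-1 + 4\right) = 6 - 3 = 3$)
$E = \frac{15}{4}$ ($E = \frac{5}{1} + \frac{5}{-4} = 5 \cdot 1 + 5 \left(- \frac{1}{4}\right) = 5 - \frac{5}{4} = \frac{15}{4} \approx 3.75$)
$s{\left(q \right)} = \frac{1}{3}$
$O s{\left(E \right)} = 4064 \cdot \frac{1}{3} = \frac{4064}{3}$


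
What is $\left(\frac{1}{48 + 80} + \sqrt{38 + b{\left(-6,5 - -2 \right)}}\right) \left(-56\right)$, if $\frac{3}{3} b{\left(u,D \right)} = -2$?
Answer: $- \frac{5383}{16} \approx -336.44$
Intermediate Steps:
$b{\left(u,D \right)} = -2$
$\left(\frac{1}{48 + 80} + \sqrt{38 + b{\left(-6,5 - -2 \right)}}\right) \left(-56\right) = \left(\frac{1}{48 + 80} + \sqrt{38 - 2}\right) \left(-56\right) = \left(\frac{1}{128} + \sqrt{36}\right) \left(-56\right) = \left(\frac{1}{128} + 6\right) \left(-56\right) = \frac{769}{128} \left(-56\right) = - \frac{5383}{16}$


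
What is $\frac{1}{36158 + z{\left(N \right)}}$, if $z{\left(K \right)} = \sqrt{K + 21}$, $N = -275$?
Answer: $\frac{18079}{653700609} - \frac{i \sqrt{254}}{1307401218} \approx 2.7656 \cdot 10^{-5} - 1.219 \cdot 10^{-8} i$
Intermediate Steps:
$z{\left(K \right)} = \sqrt{21 + K}$
$\frac{1}{36158 + z{\left(N \right)}} = \frac{1}{36158 + \sqrt{21 - 275}} = \frac{1}{36158 + \sqrt{-254}} = \frac{1}{36158 + i \sqrt{254}}$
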